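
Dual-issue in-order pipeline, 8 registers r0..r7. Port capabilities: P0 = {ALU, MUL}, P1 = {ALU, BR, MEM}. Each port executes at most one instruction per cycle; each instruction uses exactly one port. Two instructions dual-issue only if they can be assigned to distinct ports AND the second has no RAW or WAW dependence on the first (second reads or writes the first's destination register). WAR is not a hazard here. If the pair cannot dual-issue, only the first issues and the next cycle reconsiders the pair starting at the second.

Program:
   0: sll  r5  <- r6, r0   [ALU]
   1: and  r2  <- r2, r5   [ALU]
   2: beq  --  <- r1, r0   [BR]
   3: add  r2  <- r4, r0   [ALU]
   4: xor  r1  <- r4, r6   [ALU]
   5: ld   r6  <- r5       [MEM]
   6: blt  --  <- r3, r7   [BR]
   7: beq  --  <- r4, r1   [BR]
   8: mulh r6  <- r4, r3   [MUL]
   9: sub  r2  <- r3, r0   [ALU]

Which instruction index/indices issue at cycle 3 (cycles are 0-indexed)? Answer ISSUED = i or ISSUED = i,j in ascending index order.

ISSUED = 5

[0] i0  sll.ALU  -- RAW r5
[1] i1,i2  and.ALU+beq.BR  -- 2-wide
[2] i3,i4  add.ALU+xor.ALU  -- 2-wide
[3] i5  ld.MEM  -- no-port MEM/BR
[4] i6  blt.BR  -- no-port BR/BR
[5] i7,i8  beq.BR+mulh.MUL  -- 2-wide
[6] i9  sub.ALU  -- tail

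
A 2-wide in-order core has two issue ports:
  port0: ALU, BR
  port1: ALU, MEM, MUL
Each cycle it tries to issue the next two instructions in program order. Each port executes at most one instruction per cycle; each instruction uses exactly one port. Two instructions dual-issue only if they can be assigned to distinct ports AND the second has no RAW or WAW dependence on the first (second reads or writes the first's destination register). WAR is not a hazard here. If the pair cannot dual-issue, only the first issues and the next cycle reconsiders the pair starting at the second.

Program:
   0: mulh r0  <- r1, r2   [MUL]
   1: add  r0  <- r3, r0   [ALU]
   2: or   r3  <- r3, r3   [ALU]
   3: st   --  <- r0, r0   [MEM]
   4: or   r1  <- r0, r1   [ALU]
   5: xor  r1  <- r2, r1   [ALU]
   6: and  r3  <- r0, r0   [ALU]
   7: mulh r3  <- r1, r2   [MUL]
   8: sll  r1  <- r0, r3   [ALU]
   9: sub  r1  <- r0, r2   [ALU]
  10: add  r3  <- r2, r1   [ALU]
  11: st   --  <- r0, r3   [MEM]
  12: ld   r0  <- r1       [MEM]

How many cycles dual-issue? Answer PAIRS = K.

PAIRS = 3

[0] i0  mulh.MUL  -- RAW+WAW r0
[1] i1+i2  add.ALU+or.ALU  -- pair
[2] i3+i4  st.MEM+or.ALU  -- pair
[3] i5+i6  xor.ALU+and.ALU  -- pair
[4] i7  mulh.MUL  -- RAW r3
[5] i8  sll.ALU  -- WAW r1
[6] i9  sub.ALU  -- RAW r1
[7] i10  add.ALU  -- RAW r3
[8] i11  st.MEM  -- no-port MEM/MEM
[9] i12  ld.MEM  -- tail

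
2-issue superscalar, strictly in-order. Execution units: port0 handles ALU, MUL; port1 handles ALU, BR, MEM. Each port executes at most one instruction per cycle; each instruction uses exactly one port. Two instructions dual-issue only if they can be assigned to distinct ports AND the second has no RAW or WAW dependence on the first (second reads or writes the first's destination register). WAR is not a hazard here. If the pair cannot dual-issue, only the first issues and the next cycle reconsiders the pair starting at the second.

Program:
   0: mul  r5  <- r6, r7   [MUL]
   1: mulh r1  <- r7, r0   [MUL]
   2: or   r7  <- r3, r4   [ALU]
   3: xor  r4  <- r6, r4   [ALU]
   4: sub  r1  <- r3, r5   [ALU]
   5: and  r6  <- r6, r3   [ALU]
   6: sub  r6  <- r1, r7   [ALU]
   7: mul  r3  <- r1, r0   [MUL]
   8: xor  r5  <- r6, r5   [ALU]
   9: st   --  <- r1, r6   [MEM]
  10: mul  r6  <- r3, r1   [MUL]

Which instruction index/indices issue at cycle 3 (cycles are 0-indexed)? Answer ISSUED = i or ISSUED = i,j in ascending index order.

ISSUED = 5

t=0 i0:mul.MUL ; no-port MUL/MUL
t=1 i1,i2:mulh.MUL or.ALU ; pair
t=2 i3,i4:xor.ALU sub.ALU ; pair
t=3 i5:and.ALU ; WAW r6
t=4 i6,i7:sub.ALU mul.MUL ; pair
t=5 i8,i9:xor.ALU st.MEM ; pair
t=6 i10:mul.MUL ; tail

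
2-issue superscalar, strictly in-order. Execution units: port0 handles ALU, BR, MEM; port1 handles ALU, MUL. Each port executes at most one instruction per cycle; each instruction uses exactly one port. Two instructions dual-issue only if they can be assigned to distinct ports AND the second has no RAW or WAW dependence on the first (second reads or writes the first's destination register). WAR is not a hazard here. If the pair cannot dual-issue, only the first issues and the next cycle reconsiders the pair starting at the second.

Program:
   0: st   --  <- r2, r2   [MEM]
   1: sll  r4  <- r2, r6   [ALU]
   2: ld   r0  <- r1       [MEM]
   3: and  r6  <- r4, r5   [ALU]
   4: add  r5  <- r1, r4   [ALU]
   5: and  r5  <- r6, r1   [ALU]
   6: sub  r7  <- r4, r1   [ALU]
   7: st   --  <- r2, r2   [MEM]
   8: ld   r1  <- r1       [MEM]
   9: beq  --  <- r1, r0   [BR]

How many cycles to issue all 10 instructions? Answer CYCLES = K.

0. st.MEM/sll.ALU @i0,i1  | 2-wide
1. ld.MEM/and.ALU @i2,i3  | 2-wide
2. add.ALU @i4  | WAW r5
3. and.ALU/sub.ALU @i5,i6  | 2-wide
4. st.MEM @i7  | no-port MEM/MEM
5. ld.MEM @i8  | no-port MEM/BR
6. beq.BR @i9  | tail

CYCLES = 7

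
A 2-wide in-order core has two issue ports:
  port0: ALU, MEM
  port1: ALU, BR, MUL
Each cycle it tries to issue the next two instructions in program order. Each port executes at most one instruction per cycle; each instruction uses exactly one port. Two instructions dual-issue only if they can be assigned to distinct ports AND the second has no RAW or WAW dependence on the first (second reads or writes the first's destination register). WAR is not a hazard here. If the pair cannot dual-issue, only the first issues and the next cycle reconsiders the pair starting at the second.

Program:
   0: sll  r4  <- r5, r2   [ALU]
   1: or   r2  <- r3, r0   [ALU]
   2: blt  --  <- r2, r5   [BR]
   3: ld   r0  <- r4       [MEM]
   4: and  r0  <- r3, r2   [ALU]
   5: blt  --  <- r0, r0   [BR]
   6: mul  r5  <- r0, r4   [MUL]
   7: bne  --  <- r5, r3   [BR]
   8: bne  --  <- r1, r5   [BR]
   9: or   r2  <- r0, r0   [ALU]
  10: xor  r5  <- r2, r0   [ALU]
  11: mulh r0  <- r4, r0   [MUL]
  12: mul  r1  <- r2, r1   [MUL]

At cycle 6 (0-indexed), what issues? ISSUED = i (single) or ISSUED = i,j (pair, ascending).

t=0 i0/i1:sll;or ; 2-wide
t=1 i2/i3:blt;ld ; 2-wide
t=2 i4:and ; RAW r0
t=3 i5:blt ; no-port BR/MUL
t=4 i6:mul ; no-port MUL/BR
t=5 i7:bne ; no-port BR/BR
t=6 i8/i9:bne;or ; 2-wide
t=7 i10/i11:xor;mulh ; 2-wide
t=8 i12:mul ; tail

ISSUED = 8,9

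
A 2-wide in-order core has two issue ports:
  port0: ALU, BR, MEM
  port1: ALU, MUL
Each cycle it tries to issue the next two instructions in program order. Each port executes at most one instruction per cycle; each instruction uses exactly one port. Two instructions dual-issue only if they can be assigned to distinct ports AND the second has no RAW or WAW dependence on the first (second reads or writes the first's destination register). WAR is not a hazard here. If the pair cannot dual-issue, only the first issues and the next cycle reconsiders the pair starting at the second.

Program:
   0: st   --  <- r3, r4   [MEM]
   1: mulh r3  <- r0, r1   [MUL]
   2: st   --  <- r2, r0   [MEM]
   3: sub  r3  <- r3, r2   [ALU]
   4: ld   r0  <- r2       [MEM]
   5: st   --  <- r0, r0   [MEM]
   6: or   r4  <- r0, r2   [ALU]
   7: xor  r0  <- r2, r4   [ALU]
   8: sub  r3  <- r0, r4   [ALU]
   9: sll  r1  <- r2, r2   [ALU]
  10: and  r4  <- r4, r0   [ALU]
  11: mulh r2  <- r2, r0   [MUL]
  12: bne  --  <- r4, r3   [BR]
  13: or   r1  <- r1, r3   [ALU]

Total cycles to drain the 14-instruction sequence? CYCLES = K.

c0: i0,i1 st+mulh  2-wide
c1: i2,i3 st+sub  2-wide
c2: i4 ld  no-port MEM/MEM
c3: i5,i6 st+or  2-wide
c4: i7 xor  RAW r0
c5: i8,i9 sub+sll  2-wide
c6: i10,i11 and+mulh  2-wide
c7: i12,i13 bne+or  2-wide

CYCLES = 8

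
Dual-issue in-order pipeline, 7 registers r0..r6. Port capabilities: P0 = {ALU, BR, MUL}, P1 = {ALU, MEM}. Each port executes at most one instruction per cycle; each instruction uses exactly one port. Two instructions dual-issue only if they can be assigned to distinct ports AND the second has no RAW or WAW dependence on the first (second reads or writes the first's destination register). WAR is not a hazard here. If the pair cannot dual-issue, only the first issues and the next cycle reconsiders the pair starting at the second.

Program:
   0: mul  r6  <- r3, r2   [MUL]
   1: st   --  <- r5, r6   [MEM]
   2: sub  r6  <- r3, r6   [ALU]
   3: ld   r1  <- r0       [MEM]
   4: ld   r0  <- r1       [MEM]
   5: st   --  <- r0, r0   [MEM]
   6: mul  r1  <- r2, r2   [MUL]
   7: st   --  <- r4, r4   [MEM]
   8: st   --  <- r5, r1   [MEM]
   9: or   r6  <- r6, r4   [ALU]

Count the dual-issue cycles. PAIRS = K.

t=0 i0:mul ; RAW r6
t=1 i1+i2:st sub ; dual
t=2 i3:ld ; no-port MEM/MEM
t=3 i4:ld ; no-port MEM/MEM
t=4 i5+i6:st mul ; dual
t=5 i7:st ; no-port MEM/MEM
t=6 i8+i9:st or ; dual

PAIRS = 3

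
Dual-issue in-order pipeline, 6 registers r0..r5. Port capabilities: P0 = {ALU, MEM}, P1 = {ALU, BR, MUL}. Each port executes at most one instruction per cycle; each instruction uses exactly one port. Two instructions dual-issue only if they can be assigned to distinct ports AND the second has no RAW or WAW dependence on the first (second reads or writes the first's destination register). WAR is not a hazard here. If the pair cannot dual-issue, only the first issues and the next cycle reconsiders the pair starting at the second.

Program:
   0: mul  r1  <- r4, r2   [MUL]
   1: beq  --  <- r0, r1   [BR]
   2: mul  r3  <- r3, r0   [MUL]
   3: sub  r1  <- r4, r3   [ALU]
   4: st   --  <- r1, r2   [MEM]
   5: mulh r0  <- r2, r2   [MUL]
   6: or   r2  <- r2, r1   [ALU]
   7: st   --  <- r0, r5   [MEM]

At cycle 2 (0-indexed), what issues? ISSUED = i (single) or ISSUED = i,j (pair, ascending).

t=0 i0:mul ; no-port MUL/BR
t=1 i1:beq ; no-port BR/MUL
t=2 i2:mul ; RAW r3
t=3 i3:sub ; RAW r1
t=4 i4+i5:st/mulh ; pair
t=5 i6+i7:or/st ; pair

ISSUED = 2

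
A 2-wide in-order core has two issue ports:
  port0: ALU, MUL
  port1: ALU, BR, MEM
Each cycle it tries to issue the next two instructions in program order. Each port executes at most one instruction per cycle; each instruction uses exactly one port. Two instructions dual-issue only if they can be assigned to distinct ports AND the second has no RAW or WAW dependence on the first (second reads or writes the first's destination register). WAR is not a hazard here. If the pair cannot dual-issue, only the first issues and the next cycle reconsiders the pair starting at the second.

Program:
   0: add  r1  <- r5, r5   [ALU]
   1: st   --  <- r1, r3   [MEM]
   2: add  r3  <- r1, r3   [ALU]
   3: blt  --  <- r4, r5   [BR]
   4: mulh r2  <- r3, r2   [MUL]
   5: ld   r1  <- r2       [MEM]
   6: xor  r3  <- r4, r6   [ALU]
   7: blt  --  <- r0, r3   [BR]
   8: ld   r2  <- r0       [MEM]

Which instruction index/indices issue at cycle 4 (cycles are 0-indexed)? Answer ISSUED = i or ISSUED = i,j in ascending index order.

0. add @i0  | RAW r1
1. st add @i1+i2  | dual
2. blt mulh @i3+i4  | dual
3. ld xor @i5+i6  | dual
4. blt @i7  | no-port BR/MEM
5. ld @i8  | tail

ISSUED = 7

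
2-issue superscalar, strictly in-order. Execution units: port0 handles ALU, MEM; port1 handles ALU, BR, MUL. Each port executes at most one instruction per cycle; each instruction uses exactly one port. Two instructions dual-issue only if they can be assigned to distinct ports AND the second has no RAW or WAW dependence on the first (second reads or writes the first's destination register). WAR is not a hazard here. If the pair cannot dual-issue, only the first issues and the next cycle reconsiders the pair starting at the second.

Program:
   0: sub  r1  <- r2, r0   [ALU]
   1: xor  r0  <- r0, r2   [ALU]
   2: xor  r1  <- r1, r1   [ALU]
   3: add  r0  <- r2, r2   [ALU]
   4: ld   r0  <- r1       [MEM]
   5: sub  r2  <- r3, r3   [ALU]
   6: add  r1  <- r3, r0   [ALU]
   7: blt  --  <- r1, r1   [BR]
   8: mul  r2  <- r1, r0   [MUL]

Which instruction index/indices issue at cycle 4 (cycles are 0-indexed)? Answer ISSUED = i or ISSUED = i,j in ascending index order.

ISSUED = 7

t=0 i0/i1:sub/xor ; 2-wide
t=1 i2/i3:xor/add ; 2-wide
t=2 i4/i5:ld/sub ; 2-wide
t=3 i6:add ; RAW r1
t=4 i7:blt ; no-port BR/MUL
t=5 i8:mul ; tail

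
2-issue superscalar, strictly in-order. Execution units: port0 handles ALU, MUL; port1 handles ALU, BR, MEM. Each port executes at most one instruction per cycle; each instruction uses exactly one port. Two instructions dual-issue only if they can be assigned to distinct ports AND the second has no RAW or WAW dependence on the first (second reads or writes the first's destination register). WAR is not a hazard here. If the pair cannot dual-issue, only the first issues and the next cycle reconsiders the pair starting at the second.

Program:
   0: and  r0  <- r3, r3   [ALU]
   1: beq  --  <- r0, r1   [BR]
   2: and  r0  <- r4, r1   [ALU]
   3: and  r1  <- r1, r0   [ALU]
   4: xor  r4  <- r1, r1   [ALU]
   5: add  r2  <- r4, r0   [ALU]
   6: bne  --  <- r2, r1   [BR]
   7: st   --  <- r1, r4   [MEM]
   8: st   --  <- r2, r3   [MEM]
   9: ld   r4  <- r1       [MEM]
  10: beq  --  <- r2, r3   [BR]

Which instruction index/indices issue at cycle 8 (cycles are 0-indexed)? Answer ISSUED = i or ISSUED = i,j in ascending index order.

#0 head=0: and i0 RAW r0
#1 head=1: beq and i1+i2 dual
#2 head=3: and i3 RAW r1
#3 head=4: xor i4 RAW r4
#4 head=5: add i5 RAW r2
#5 head=6: bne i6 no-port BR/MEM
#6 head=7: st i7 no-port MEM/MEM
#7 head=8: st i8 no-port MEM/MEM
#8 head=9: ld i9 no-port MEM/BR
#9 head=10: beq i10 tail

ISSUED = 9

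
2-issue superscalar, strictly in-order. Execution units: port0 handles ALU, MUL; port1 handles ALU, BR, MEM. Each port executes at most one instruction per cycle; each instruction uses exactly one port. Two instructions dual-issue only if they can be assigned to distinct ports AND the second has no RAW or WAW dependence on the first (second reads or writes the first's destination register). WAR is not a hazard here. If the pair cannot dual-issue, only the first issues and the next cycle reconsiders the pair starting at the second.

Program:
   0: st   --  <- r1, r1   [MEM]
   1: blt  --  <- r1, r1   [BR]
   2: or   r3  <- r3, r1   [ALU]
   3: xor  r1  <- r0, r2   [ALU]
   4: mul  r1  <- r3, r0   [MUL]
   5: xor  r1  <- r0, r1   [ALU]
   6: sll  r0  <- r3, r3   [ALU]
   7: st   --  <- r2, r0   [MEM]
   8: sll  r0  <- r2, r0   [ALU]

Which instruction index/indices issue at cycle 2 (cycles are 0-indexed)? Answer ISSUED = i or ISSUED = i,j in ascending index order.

0. st @i0  | no-port MEM/BR
1. blt or @i1+i2  | dual
2. xor @i3  | WAW r1
3. mul @i4  | RAW+WAW r1
4. xor sll @i5+i6  | dual
5. st sll @i7+i8  | dual

ISSUED = 3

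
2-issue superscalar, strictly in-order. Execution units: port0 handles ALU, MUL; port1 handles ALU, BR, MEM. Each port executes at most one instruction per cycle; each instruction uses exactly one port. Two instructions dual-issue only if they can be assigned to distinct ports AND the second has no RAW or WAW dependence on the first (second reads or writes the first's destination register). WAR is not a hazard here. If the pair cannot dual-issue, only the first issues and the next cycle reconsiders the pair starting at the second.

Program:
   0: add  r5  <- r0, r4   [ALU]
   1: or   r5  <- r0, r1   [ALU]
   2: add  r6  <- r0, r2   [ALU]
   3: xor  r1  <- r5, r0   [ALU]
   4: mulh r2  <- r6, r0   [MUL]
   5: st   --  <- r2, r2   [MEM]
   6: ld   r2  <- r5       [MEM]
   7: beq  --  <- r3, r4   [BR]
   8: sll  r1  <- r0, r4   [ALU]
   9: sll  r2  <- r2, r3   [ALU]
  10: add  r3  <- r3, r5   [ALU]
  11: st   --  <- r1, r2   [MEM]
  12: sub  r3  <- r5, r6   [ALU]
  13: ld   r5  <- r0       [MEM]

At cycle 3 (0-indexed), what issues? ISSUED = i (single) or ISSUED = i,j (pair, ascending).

  cy0 -> i0 (add) WAW r5
  cy1 -> i1&i2 (or add) dual
  cy2 -> i3&i4 (xor mulh) dual
  cy3 -> i5 (st) no-port MEM/MEM
  cy4 -> i6 (ld) no-port MEM/BR
  cy5 -> i7&i8 (beq sll) dual
  cy6 -> i9&i10 (sll add) dual
  cy7 -> i11&i12 (st sub) dual
  cy8 -> i13 (ld) tail

ISSUED = 5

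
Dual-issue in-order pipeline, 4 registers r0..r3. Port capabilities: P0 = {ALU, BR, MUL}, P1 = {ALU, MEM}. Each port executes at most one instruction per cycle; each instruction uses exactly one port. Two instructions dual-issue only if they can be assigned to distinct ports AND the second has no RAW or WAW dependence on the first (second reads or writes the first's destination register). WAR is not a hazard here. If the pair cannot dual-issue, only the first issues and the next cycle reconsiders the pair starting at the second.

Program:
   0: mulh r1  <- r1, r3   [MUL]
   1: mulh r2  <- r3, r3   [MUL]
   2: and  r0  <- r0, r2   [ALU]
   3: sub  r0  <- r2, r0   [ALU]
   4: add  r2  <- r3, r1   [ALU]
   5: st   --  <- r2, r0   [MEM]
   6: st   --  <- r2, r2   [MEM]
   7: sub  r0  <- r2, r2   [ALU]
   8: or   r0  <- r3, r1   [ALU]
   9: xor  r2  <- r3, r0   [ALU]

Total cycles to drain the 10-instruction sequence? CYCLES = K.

  cy0 -> i0 (mulh) no-port MUL/MUL
  cy1 -> i1 (mulh) RAW r2
  cy2 -> i2 (and) RAW+WAW r0
  cy3 -> i3+i4 (sub+add) dual
  cy4 -> i5 (st) no-port MEM/MEM
  cy5 -> i6+i7 (st+sub) dual
  cy6 -> i8 (or) RAW r0
  cy7 -> i9 (xor) tail

CYCLES = 8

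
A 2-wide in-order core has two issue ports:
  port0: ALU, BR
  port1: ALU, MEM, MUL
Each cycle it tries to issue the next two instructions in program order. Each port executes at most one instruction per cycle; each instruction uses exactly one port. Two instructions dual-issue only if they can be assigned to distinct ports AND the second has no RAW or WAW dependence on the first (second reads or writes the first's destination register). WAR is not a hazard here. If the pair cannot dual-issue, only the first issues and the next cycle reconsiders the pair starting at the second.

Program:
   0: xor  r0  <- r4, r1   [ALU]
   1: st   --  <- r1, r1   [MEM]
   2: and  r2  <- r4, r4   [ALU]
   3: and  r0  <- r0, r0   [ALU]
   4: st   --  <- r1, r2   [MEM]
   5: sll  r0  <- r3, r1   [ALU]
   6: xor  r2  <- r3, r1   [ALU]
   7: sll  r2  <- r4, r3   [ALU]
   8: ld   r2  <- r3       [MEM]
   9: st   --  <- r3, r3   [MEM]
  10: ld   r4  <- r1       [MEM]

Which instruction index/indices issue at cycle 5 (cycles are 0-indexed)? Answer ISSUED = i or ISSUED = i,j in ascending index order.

#0 head=0: xor.ALU st.MEM i0+i1 2-wide
#1 head=2: and.ALU and.ALU i2+i3 2-wide
#2 head=4: st.MEM sll.ALU i4+i5 2-wide
#3 head=6: xor.ALU i6 WAW r2
#4 head=7: sll.ALU i7 WAW r2
#5 head=8: ld.MEM i8 no-port MEM/MEM
#6 head=9: st.MEM i9 no-port MEM/MEM
#7 head=10: ld.MEM i10 tail

ISSUED = 8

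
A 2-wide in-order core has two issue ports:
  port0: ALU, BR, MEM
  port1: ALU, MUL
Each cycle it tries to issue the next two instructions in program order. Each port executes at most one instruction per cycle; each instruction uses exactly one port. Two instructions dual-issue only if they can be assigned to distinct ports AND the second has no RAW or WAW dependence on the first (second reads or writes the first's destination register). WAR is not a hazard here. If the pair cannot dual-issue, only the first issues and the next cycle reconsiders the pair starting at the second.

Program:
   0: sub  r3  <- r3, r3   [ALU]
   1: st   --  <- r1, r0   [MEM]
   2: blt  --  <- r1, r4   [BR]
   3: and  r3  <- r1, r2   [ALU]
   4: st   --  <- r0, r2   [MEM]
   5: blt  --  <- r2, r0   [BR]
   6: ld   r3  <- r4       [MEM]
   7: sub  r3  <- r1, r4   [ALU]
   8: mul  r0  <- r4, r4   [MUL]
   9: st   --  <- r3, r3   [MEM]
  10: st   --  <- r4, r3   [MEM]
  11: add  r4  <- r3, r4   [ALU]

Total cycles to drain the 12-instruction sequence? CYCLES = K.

  cy0 -> i0+i1 (sub.ALU/st.MEM) pair
  cy1 -> i2+i3 (blt.BR/and.ALU) pair
  cy2 -> i4 (st.MEM) no-port MEM/BR
  cy3 -> i5 (blt.BR) no-port BR/MEM
  cy4 -> i6 (ld.MEM) WAW r3
  cy5 -> i7+i8 (sub.ALU/mul.MUL) pair
  cy6 -> i9 (st.MEM) no-port MEM/MEM
  cy7 -> i10+i11 (st.MEM/add.ALU) pair

CYCLES = 8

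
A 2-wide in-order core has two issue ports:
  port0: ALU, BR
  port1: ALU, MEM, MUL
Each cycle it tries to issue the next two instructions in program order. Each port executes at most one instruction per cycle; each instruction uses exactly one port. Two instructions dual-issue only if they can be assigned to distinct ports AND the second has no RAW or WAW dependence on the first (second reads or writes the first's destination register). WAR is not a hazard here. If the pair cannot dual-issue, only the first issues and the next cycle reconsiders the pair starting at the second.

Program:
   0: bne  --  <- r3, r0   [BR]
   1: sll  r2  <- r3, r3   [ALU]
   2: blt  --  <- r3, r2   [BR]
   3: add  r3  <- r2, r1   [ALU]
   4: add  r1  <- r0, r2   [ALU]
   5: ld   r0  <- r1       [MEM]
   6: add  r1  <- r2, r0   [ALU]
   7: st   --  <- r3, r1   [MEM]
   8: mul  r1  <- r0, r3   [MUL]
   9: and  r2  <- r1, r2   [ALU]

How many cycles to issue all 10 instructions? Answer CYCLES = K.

t=0 i0&i1:bne;sll ; 2-wide
t=1 i2&i3:blt;add ; 2-wide
t=2 i4:add ; RAW r1
t=3 i5:ld ; RAW r0
t=4 i6:add ; RAW r1
t=5 i7:st ; no-port MEM/MUL
t=6 i8:mul ; RAW r1
t=7 i9:and ; tail

CYCLES = 8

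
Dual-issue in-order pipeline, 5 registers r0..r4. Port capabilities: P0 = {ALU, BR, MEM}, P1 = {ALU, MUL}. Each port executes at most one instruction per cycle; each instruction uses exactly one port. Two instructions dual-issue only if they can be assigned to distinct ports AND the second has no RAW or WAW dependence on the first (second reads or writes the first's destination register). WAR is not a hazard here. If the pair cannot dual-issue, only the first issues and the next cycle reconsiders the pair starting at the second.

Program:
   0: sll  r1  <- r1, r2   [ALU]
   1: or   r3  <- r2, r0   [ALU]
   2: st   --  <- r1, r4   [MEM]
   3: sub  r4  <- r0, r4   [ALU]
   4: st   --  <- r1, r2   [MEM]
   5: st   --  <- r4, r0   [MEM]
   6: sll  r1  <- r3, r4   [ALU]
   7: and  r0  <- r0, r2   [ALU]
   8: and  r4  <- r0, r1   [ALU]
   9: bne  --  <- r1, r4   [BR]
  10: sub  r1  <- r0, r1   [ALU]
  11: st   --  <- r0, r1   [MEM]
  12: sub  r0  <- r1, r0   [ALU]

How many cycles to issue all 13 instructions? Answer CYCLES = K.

CYCLES = 8

c0: i0,i1 sll+or  dual
c1: i2,i3 st+sub  dual
c2: i4 st  no-port MEM/MEM
c3: i5,i6 st+sll  dual
c4: i7 and  RAW r0
c5: i8 and  RAW r4
c6: i9,i10 bne+sub  dual
c7: i11,i12 st+sub  dual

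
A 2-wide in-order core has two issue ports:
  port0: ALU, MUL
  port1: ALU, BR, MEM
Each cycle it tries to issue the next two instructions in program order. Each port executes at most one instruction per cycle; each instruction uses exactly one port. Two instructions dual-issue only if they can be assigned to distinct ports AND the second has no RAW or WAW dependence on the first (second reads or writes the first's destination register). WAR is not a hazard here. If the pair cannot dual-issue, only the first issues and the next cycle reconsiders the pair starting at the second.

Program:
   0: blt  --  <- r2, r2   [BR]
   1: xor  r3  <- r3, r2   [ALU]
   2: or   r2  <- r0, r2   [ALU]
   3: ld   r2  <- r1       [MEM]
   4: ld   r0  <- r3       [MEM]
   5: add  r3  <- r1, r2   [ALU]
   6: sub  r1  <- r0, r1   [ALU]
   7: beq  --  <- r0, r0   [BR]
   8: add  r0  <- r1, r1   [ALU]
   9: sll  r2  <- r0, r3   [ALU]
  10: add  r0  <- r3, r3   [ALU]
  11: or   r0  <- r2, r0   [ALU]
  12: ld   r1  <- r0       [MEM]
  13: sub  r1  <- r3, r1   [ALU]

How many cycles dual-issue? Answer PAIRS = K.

#0 head=0: blt.BR/xor.ALU i0+i1 pair
#1 head=2: or.ALU i2 WAW r2
#2 head=3: ld.MEM i3 no-port MEM/MEM
#3 head=4: ld.MEM/add.ALU i4+i5 pair
#4 head=6: sub.ALU/beq.BR i6+i7 pair
#5 head=8: add.ALU i8 RAW r0
#6 head=9: sll.ALU/add.ALU i9+i10 pair
#7 head=11: or.ALU i11 RAW r0
#8 head=12: ld.MEM i12 RAW+WAW r1
#9 head=13: sub.ALU i13 tail

PAIRS = 4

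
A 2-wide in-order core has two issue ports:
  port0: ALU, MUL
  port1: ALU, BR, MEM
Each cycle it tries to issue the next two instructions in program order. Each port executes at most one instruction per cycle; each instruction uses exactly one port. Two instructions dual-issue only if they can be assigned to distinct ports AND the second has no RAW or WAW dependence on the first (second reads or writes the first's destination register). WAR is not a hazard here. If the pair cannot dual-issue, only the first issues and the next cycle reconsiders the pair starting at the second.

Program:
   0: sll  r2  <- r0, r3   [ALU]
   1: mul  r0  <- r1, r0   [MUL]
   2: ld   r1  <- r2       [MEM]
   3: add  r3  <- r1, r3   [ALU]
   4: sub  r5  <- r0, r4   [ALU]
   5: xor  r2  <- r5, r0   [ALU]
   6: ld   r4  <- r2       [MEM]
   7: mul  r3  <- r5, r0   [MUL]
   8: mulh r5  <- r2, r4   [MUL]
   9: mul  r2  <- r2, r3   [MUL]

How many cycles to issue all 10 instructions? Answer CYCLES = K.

[0] i0,i1  sll.ALU+mul.MUL  -- pair
[1] i2  ld.MEM  -- RAW r1
[2] i3,i4  add.ALU+sub.ALU  -- pair
[3] i5  xor.ALU  -- RAW r2
[4] i6,i7  ld.MEM+mul.MUL  -- pair
[5] i8  mulh.MUL  -- no-port MUL/MUL
[6] i9  mul.MUL  -- tail

CYCLES = 7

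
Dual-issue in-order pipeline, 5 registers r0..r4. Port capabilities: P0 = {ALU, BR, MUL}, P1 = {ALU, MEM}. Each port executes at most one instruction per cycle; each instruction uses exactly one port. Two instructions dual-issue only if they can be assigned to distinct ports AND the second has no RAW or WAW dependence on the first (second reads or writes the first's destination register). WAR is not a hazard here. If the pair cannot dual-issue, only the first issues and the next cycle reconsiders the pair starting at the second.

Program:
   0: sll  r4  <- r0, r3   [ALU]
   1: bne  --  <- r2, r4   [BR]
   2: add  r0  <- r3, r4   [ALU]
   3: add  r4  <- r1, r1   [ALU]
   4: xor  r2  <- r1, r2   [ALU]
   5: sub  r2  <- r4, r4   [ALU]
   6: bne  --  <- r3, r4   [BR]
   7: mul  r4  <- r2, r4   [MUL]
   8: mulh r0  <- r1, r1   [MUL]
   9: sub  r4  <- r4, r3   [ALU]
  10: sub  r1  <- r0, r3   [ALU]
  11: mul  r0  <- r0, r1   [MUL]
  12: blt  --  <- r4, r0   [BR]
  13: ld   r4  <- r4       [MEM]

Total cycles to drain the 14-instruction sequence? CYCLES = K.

CYCLES = 9

0. sll.ALU @i0  | RAW r4
1. bne.BR+add.ALU @i1,i2  | dual
2. add.ALU+xor.ALU @i3,i4  | dual
3. sub.ALU+bne.BR @i5,i6  | dual
4. mul.MUL @i7  | no-port MUL/MUL
5. mulh.MUL+sub.ALU @i8,i9  | dual
6. sub.ALU @i10  | RAW r1
7. mul.MUL @i11  | no-port MUL/BR
8. blt.BR+ld.MEM @i12,i13  | dual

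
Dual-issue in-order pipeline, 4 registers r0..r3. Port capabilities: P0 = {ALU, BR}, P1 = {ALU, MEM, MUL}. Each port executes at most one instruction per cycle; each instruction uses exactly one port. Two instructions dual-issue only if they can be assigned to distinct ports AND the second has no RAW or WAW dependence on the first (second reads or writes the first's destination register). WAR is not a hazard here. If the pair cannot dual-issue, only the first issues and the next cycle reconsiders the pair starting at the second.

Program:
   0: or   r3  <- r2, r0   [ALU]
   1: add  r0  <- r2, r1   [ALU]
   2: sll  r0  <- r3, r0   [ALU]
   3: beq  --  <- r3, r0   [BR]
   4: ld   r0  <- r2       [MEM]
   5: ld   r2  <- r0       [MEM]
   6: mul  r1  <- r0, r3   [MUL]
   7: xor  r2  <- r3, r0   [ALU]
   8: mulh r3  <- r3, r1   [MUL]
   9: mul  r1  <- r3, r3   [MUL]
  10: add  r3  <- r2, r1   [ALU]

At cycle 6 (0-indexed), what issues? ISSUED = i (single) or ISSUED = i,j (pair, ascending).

ISSUED = 9

  cy0 -> i0,i1 (or add) pair
  cy1 -> i2 (sll) RAW r0
  cy2 -> i3,i4 (beq ld) pair
  cy3 -> i5 (ld) no-port MEM/MUL
  cy4 -> i6,i7 (mul xor) pair
  cy5 -> i8 (mulh) no-port MUL/MUL
  cy6 -> i9 (mul) RAW r1
  cy7 -> i10 (add) tail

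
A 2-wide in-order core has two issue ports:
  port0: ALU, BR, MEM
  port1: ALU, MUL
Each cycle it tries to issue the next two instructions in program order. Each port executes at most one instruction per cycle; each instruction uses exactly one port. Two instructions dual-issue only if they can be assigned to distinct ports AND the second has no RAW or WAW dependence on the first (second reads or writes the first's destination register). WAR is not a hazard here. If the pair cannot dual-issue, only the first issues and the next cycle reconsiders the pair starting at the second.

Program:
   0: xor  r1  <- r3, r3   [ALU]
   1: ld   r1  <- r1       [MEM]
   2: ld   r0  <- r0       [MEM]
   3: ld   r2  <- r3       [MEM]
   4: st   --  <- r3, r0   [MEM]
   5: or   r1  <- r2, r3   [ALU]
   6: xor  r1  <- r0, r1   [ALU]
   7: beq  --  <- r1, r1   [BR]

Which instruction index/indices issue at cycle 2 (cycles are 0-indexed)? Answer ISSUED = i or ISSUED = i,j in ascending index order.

ISSUED = 2

t=0 i0:xor.ALU ; RAW+WAW r1
t=1 i1:ld.MEM ; no-port MEM/MEM
t=2 i2:ld.MEM ; no-port MEM/MEM
t=3 i3:ld.MEM ; no-port MEM/MEM
t=4 i4&i5:st.MEM/or.ALU ; 2-wide
t=5 i6:xor.ALU ; RAW r1
t=6 i7:beq.BR ; tail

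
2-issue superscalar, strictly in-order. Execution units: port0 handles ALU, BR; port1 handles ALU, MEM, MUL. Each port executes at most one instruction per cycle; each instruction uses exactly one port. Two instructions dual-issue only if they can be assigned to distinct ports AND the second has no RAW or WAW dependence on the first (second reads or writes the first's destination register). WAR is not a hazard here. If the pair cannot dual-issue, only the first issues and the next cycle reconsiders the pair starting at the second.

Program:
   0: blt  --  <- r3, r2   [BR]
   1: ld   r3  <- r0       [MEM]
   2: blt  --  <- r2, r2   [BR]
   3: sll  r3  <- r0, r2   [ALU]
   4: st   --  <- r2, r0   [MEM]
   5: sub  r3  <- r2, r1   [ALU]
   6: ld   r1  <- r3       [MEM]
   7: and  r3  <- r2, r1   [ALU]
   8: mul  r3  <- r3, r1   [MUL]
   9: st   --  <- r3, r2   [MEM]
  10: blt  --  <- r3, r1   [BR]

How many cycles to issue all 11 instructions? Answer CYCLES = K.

CYCLES = 7

0. blt/ld @i0&i1  | pair
1. blt/sll @i2&i3  | pair
2. st/sub @i4&i5  | pair
3. ld @i6  | RAW r1
4. and @i7  | RAW+WAW r3
5. mul @i8  | no-port MUL/MEM
6. st/blt @i9&i10  | pair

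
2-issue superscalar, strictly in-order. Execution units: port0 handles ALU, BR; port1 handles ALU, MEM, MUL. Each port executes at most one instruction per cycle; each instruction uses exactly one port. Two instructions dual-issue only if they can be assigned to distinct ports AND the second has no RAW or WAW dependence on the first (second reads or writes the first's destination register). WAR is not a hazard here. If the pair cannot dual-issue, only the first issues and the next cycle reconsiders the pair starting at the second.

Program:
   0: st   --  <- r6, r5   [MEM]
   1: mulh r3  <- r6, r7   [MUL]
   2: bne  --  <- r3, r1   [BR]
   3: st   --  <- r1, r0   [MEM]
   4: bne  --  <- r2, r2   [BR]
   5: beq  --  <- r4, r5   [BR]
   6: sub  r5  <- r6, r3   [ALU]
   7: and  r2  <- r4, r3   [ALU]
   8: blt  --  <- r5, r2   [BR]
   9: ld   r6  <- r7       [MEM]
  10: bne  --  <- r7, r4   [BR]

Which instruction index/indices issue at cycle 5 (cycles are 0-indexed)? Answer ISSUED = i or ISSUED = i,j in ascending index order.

0. st.MEM @i0  | no-port MEM/MUL
1. mulh.MUL @i1  | RAW r3
2. bne.BR;st.MEM @i2&i3  | 2-wide
3. bne.BR @i4  | no-port BR/BR
4. beq.BR;sub.ALU @i5&i6  | 2-wide
5. and.ALU @i7  | RAW r2
6. blt.BR;ld.MEM @i8&i9  | 2-wide
7. bne.BR @i10  | tail

ISSUED = 7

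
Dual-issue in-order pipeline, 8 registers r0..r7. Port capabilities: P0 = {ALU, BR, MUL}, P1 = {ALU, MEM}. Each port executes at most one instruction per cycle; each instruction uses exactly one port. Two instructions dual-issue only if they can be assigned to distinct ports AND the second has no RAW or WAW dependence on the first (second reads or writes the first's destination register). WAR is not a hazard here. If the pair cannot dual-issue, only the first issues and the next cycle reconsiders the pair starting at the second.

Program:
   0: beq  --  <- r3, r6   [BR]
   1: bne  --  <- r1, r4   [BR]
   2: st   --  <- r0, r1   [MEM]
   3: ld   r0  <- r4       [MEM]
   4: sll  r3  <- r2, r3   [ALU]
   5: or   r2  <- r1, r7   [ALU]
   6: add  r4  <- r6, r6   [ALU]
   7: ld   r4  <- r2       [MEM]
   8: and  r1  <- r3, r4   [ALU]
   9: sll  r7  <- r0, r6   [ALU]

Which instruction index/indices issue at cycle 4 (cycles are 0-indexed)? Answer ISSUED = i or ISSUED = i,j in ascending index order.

#0 head=0: beq.BR i0 no-port BR/BR
#1 head=1: bne.BR st.MEM i1/i2 dual
#2 head=3: ld.MEM sll.ALU i3/i4 dual
#3 head=5: or.ALU add.ALU i5/i6 dual
#4 head=7: ld.MEM i7 RAW r4
#5 head=8: and.ALU sll.ALU i8/i9 dual

ISSUED = 7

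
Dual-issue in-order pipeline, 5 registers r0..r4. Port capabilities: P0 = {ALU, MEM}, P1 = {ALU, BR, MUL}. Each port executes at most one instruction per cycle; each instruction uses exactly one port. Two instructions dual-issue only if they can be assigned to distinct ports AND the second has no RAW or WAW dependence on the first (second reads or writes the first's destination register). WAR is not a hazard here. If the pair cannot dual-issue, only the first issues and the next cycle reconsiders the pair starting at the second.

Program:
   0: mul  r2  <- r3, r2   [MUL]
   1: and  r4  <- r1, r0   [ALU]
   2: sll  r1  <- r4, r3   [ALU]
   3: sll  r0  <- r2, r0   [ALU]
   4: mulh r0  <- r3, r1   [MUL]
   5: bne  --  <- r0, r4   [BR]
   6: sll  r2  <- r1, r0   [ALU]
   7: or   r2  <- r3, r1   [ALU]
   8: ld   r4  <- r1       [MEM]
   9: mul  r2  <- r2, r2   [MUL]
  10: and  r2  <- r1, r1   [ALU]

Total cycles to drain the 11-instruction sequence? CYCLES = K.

CYCLES = 7

c0: i0+i1 mul and  2-wide
c1: i2+i3 sll sll  2-wide
c2: i4 mulh  no-port MUL/BR
c3: i5+i6 bne sll  2-wide
c4: i7+i8 or ld  2-wide
c5: i9 mul  WAW r2
c6: i10 and  tail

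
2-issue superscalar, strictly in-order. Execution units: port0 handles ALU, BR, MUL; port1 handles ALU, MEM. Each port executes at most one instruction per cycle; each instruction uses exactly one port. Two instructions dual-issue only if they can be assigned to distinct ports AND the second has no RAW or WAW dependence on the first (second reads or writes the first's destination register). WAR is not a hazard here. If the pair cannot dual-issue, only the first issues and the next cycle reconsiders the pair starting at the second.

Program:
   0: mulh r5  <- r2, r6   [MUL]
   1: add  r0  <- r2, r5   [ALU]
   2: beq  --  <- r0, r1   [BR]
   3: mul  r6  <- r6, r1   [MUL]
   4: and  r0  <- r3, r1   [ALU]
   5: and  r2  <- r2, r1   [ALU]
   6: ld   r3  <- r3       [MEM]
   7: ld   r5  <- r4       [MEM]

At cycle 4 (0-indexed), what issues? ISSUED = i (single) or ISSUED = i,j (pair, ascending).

ISSUED = 5,6

  cy0 -> i0 (mulh) RAW r5
  cy1 -> i1 (add) RAW r0
  cy2 -> i2 (beq) no-port BR/MUL
  cy3 -> i3,i4 (mul;and) dual
  cy4 -> i5,i6 (and;ld) dual
  cy5 -> i7 (ld) tail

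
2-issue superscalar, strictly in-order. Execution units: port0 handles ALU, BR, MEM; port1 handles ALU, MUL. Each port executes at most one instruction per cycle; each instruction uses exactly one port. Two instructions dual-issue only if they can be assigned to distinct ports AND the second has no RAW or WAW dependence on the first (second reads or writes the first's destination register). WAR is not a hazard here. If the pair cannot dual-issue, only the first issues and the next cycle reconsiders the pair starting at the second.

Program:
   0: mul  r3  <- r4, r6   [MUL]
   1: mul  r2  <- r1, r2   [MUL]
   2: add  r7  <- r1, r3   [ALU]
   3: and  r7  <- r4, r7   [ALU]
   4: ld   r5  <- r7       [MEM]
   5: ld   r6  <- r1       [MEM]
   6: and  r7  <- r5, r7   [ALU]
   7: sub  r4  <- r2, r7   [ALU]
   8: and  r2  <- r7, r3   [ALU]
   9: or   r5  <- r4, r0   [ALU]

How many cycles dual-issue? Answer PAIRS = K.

  cy0 -> i0 (mul) no-port MUL/MUL
  cy1 -> i1&i2 (mul;add) pair
  cy2 -> i3 (and) RAW r7
  cy3 -> i4 (ld) no-port MEM/MEM
  cy4 -> i5&i6 (ld;and) pair
  cy5 -> i7&i8 (sub;and) pair
  cy6 -> i9 (or) tail

PAIRS = 3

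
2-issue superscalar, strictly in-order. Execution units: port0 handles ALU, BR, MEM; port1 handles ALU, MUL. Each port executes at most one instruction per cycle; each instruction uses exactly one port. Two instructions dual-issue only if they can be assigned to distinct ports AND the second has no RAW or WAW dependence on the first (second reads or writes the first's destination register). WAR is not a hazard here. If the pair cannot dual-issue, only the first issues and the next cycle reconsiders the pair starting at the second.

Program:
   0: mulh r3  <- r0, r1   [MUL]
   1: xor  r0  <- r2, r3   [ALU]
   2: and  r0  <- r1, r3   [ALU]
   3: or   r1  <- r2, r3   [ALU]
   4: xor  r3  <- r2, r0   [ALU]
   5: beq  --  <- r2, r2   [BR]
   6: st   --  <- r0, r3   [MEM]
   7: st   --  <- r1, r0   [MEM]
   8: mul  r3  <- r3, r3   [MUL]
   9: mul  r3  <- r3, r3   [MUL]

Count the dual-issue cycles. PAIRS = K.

PAIRS = 3

#0 head=0: mulh.MUL i0 RAW r3
#1 head=1: xor.ALU i1 WAW r0
#2 head=2: and.ALU/or.ALU i2+i3 2-wide
#3 head=4: xor.ALU/beq.BR i4+i5 2-wide
#4 head=6: st.MEM i6 no-port MEM/MEM
#5 head=7: st.MEM/mul.MUL i7+i8 2-wide
#6 head=9: mul.MUL i9 tail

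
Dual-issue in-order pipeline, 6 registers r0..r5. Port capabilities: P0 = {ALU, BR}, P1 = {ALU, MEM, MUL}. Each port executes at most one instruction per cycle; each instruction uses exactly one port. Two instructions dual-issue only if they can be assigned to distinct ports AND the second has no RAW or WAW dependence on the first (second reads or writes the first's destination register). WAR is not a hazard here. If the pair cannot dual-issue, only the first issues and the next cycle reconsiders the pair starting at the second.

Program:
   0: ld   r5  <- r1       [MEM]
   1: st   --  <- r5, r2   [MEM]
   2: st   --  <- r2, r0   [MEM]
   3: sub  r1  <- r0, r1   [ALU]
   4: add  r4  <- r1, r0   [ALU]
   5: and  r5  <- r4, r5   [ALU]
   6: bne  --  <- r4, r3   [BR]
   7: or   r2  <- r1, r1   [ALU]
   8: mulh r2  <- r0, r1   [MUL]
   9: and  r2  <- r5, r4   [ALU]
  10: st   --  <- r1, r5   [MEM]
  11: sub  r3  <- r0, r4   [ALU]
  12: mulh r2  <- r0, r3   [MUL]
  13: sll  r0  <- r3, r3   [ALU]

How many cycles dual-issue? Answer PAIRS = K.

PAIRS = 4

0. ld @i0  | no-port MEM/MEM
1. st @i1  | no-port MEM/MEM
2. st+sub @i2/i3  | 2-wide
3. add @i4  | RAW r4
4. and+bne @i5/i6  | 2-wide
5. or @i7  | WAW r2
6. mulh @i8  | WAW r2
7. and+st @i9/i10  | 2-wide
8. sub @i11  | RAW r3
9. mulh+sll @i12/i13  | 2-wide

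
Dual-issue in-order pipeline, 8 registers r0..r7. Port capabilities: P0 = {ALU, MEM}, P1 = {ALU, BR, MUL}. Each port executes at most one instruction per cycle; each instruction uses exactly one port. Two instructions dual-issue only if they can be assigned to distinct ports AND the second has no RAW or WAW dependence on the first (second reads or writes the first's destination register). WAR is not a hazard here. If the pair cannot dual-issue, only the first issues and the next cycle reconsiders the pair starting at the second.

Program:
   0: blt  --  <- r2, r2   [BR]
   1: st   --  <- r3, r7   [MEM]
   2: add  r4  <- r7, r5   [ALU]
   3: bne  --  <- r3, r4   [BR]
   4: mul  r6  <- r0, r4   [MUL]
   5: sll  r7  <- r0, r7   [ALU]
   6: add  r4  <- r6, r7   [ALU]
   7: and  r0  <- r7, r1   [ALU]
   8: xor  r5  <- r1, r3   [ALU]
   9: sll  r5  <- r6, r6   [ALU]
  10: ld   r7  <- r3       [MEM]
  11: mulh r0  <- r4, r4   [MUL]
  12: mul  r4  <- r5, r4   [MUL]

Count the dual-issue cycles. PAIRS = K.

c0: i0&i1 blt+st  2-wide
c1: i2 add  RAW r4
c2: i3 bne  no-port BR/MUL
c3: i4&i5 mul+sll  2-wide
c4: i6&i7 add+and  2-wide
c5: i8 xor  WAW r5
c6: i9&i10 sll+ld  2-wide
c7: i11 mulh  no-port MUL/MUL
c8: i12 mul  tail

PAIRS = 4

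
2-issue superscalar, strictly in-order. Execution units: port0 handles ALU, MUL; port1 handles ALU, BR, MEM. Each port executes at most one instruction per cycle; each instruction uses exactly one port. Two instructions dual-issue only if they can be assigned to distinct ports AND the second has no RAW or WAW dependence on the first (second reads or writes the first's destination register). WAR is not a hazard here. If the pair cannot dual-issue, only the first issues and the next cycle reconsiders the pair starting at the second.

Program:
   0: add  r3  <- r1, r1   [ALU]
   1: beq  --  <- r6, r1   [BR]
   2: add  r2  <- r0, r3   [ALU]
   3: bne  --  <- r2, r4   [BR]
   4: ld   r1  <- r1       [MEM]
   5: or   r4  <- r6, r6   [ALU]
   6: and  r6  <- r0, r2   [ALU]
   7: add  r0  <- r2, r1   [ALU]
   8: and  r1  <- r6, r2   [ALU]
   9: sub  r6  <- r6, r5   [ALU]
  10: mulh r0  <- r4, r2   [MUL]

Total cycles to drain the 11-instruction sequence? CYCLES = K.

CYCLES = 7

  cy0 -> i0&i1 (add/beq) pair
  cy1 -> i2 (add) RAW r2
  cy2 -> i3 (bne) no-port BR/MEM
  cy3 -> i4&i5 (ld/or) pair
  cy4 -> i6&i7 (and/add) pair
  cy5 -> i8&i9 (and/sub) pair
  cy6 -> i10 (mulh) tail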